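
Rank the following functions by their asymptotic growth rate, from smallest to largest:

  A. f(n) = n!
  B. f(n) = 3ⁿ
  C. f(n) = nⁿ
B < A < C

Comparing growth rates:
B = 3ⁿ is O(3ⁿ)
A = n! is O(n!)
C = nⁿ is O(nⁿ)

Therefore, the order from slowest to fastest is: B < A < C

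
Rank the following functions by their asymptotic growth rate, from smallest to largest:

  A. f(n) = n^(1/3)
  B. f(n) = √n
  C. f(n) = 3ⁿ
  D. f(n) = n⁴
A < B < D < C

Comparing growth rates:
A = n^(1/3) is O(n^(1/3))
B = √n is O(√n)
D = n⁴ is O(n⁴)
C = 3ⁿ is O(3ⁿ)

Therefore, the order from slowest to fastest is: A < B < D < C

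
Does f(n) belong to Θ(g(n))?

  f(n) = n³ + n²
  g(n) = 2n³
True

f(n) = n³ + n² and g(n) = 2n³ are both O(n³).
Since they have the same asymptotic growth rate, f(n) = Θ(g(n)) is true.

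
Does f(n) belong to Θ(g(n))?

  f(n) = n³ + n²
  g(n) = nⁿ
False

f(n) = n³ + n² is O(n³), and g(n) = nⁿ is O(nⁿ).
Since they have different growth rates, f(n) = Θ(g(n)) is false.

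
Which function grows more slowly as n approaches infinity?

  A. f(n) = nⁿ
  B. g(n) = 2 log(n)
B

f(n) = nⁿ is O(nⁿ), while g(n) = 2 log(n) is O(log n).
Since O(log n) grows slower than O(nⁿ), g(n) is dominated.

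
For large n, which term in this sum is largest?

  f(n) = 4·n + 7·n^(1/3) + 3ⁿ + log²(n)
3ⁿ

Looking at each term:
  - 4·n is O(n)
  - 7·n^(1/3) is O(n^(1/3))
  - 3ⁿ is O(3ⁿ)
  - log²(n) is O(log² n)

The term 3ⁿ (O(3ⁿ)) grows fastest and dominates all others.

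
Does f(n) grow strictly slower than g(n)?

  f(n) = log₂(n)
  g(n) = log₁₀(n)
False

f(n) = log₂(n) is O(log n), and g(n) = log₁₀(n) is O(log n).
Since they have the same growth rate, f(n) = o(g(n)) is false.
(f = o(g) requires f to grow strictly slower, not equal.)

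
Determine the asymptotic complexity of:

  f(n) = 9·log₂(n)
O(log n)

The dominant term in 9·log₂(n) is 9·log₂(n), which is Θ(log n).
Constants are absorbed, so the tightest bound is O(log n).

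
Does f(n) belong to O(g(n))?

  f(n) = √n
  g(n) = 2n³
True

f(n) = √n is O(√n), and g(n) = 2n³ is O(n³).
Since O(√n) ⊆ O(n³) (f grows no faster than g), f(n) = O(g(n)) is true.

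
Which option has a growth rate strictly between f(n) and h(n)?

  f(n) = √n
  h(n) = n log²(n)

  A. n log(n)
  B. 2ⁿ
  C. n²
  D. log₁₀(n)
A

We need g(n) with √n = o(g(n)) and g(n) = o(n log²(n)), i.e. O(√n) ≺ g ≺ O(n log² n).
Check each option:
  A. n log(n) — O(n log n) is strictly between O(√n) and O(n log² n) ✓
  B. 2ⁿ — O(2ⁿ) does not grow strictly slower than h(n)
  C. n² — O(n²) does not grow strictly slower than h(n)
  D. log₁₀(n) — O(log n) does not grow strictly faster than f(n)

Only option A (n log(n)) lies strictly between.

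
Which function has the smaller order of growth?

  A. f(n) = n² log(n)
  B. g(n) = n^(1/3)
B

f(n) = n² log(n) is O(n² log n), while g(n) = n^(1/3) is O(n^(1/3)).
Since O(n^(1/3)) grows slower than O(n² log n), g(n) is dominated.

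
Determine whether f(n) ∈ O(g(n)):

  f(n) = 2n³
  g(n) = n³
True

f(n) = 2n³ and g(n) = n³ are both O(n³).
Big-O permits equal growth rates (f ≤ c·g for some c), so f(n) = O(g(n)) is true.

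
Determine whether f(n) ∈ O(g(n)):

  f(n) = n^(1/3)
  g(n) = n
True

f(n) = n^(1/3) is O(n^(1/3)), and g(n) = n is O(n).
Since O(n^(1/3)) ⊆ O(n) (f grows no faster than g), f(n) = O(g(n)) is true.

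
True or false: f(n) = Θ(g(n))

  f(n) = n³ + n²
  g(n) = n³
True

f(n) = n³ + n² and g(n) = n³ are both O(n³).
Since they have the same asymptotic growth rate, f(n) = Θ(g(n)) is true.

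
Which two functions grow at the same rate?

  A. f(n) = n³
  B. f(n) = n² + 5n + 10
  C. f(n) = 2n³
A and C

Examining each function:
  A. n³ is O(n³)
  B. n² + 5n + 10 is O(n²)
  C. 2n³ is O(n³)

Functions A and C both have the same complexity class.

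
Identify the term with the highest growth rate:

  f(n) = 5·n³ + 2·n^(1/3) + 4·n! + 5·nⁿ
5·nⁿ

Looking at each term:
  - 5·n³ is O(n³)
  - 2·n^(1/3) is O(n^(1/3))
  - 4·n! is O(n!)
  - 5·nⁿ is O(nⁿ)

The term 5·nⁿ (O(nⁿ)) grows fastest and dominates all others.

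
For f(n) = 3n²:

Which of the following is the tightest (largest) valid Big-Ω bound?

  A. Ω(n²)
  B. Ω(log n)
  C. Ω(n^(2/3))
A

f(n) = 3n² is Ω(n²).
All listed options are valid Big-Ω bounds (lower bounds),
but Ω(n²) is the tightest (largest valid bound).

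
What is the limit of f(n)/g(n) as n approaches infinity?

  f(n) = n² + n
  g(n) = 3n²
1/3

Since n² + n and 3n² have the same growth rate (O(n²)),
the ratio converges to a constant: 1/3.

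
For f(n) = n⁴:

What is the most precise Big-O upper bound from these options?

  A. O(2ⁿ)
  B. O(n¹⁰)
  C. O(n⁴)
C

f(n) = n⁴ is O(n⁴).
All listed options are valid Big-O bounds (upper bounds),
but O(n⁴) is the tightest (smallest valid bound).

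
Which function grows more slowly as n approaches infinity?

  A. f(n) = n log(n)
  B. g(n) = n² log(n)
A

f(n) = n log(n) is O(n log n), while g(n) = n² log(n) is O(n² log n).
Since O(n log n) grows slower than O(n² log n), f(n) is dominated.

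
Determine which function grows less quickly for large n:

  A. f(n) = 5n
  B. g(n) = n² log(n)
A

f(n) = 5n is O(n), while g(n) = n² log(n) is O(n² log n).
Since O(n) grows slower than O(n² log n), f(n) is dominated.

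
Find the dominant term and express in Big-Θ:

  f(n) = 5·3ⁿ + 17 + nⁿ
Θ(nⁿ)

Order the terms by growth rate: 17 ≺ 5·3ⁿ ≺ nⁿ.
The fastest-growing term nⁿ dominates as n → ∞; dropping its constant factor gives Θ(nⁿ).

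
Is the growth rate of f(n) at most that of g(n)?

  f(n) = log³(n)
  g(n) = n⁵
True

f(n) = log³(n) is O(log³ n), and g(n) = n⁵ is O(n⁵).
Since O(log³ n) ⊆ O(n⁵) (f grows no faster than g), f(n) = O(g(n)) is true.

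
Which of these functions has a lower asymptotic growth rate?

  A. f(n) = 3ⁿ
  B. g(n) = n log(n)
B

f(n) = 3ⁿ is O(3ⁿ), while g(n) = n log(n) is O(n log n).
Since O(n log n) grows slower than O(3ⁿ), g(n) is dominated.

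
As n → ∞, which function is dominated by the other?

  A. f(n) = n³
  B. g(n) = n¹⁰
A

f(n) = n³ is O(n³), while g(n) = n¹⁰ is O(n¹⁰).
Since O(n³) grows slower than O(n¹⁰), f(n) is dominated.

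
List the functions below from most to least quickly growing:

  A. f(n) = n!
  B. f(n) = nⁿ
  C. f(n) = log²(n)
B > A > C

Comparing growth rates:
B = nⁿ is O(nⁿ)
A = n! is O(n!)
C = log²(n) is O(log² n)

Therefore, the order from fastest to slowest is: B > A > C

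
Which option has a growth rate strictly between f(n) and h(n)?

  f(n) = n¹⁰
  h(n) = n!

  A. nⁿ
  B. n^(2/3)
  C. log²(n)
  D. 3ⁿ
D

We need g(n) with n¹⁰ = o(g(n)) and g(n) = o(n!), i.e. O(n¹⁰) ≺ g ≺ O(n!).
Check each option:
  A. nⁿ — O(nⁿ) does not grow strictly slower than h(n)
  B. n^(2/3) — O(n^(2/3)) does not grow strictly faster than f(n)
  C. log²(n) — O(log² n) does not grow strictly faster than f(n)
  D. 3ⁿ — O(3ⁿ) is strictly between O(n¹⁰) and O(n!) ✓

Only option D (3ⁿ) lies strictly between.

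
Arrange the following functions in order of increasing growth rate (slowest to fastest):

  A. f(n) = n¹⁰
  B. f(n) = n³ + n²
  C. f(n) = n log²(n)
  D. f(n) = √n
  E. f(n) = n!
D < C < B < A < E

Comparing growth rates:
D = √n is O(√n)
C = n log²(n) is O(n log² n)
B = n³ + n² is O(n³)
A = n¹⁰ is O(n¹⁰)
E = n! is O(n!)

Therefore, the order from slowest to fastest is: D < C < B < A < E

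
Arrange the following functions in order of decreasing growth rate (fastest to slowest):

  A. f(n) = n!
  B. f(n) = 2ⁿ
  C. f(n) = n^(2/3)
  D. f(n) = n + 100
A > B > D > C

Comparing growth rates:
A = n! is O(n!)
B = 2ⁿ is O(2ⁿ)
D = n + 100 is O(n)
C = n^(2/3) is O(n^(2/3))

Therefore, the order from fastest to slowest is: A > B > D > C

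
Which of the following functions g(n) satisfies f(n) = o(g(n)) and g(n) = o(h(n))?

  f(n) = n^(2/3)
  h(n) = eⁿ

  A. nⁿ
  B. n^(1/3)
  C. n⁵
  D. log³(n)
C

We need g(n) with n^(2/3) = o(g(n)) and g(n) = o(eⁿ), i.e. O(n^(2/3)) ≺ g ≺ O(eⁿ).
Check each option:
  A. nⁿ — O(nⁿ) does not grow strictly slower than h(n)
  B. n^(1/3) — O(n^(1/3)) does not grow strictly faster than f(n)
  C. n⁵ — O(n⁵) is strictly between O(n^(2/3)) and O(eⁿ) ✓
  D. log³(n) — O(log³ n) does not grow strictly faster than f(n)

Only option C (n⁵) lies strictly between.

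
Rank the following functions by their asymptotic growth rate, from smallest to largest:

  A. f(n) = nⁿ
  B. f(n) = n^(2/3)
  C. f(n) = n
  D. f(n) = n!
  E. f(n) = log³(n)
E < B < C < D < A

Comparing growth rates:
E = log³(n) is O(log³ n)
B = n^(2/3) is O(n^(2/3))
C = n is O(n)
D = n! is O(n!)
A = nⁿ is O(nⁿ)

Therefore, the order from slowest to fastest is: E < B < C < D < A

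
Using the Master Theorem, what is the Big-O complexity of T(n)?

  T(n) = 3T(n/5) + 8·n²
Θ(n²)

Master Theorem: a = 3, b = 5, f(n) = 8·n².
Compute the critical exponent d = log₅(3) = 0.683.
Compare f(n) = Θ(n²) against n^d:
  k = 2 > d = 0.683, so f(n) = Ω(n^(d+ε)) — Case 3.
  Regularity: a·(n/b)^2/n^2 = a/b^2 = 3/25 < 1 ✓.
  The top-level work dominates: T(n) = Θ(f(n)) = Θ(n²).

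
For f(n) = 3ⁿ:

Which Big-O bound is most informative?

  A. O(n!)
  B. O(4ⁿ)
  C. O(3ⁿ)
C

f(n) = 3ⁿ is O(3ⁿ).
All listed options are valid Big-O bounds (upper bounds),
but O(3ⁿ) is the tightest (smallest valid bound).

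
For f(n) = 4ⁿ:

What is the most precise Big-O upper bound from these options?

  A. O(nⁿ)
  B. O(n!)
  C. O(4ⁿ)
C

f(n) = 4ⁿ is O(4ⁿ).
All listed options are valid Big-O bounds (upper bounds),
but O(4ⁿ) is the tightest (smallest valid bound).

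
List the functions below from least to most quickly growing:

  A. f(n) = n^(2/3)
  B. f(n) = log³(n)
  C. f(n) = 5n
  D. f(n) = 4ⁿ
B < A < C < D

Comparing growth rates:
B = log³(n) is O(log³ n)
A = n^(2/3) is O(n^(2/3))
C = 5n is O(n)
D = 4ⁿ is O(4ⁿ)

Therefore, the order from slowest to fastest is: B < A < C < D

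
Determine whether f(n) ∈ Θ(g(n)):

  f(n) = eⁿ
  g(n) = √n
False

f(n) = eⁿ is O(eⁿ), and g(n) = √n is O(√n).
Since they have different growth rates, f(n) = Θ(g(n)) is false.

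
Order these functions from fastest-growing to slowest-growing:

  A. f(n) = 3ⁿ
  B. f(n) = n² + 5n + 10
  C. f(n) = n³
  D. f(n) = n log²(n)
A > C > B > D

Comparing growth rates:
A = 3ⁿ is O(3ⁿ)
C = n³ is O(n³)
B = n² + 5n + 10 is O(n²)
D = n log²(n) is O(n log² n)

Therefore, the order from fastest to slowest is: A > C > B > D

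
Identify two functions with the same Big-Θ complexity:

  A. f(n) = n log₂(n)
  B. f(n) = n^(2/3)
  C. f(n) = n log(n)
A and C

Examining each function:
  A. n log₂(n) is O(n log n)
  B. n^(2/3) is O(n^(2/3))
  C. n log(n) is O(n log n)

Functions A and C both have the same complexity class.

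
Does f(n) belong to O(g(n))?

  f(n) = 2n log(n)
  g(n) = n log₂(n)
True

f(n) = 2n log(n) and g(n) = n log₂(n) are both O(n log n).
Big-O permits equal growth rates (f ≤ c·g for some c), so f(n) = O(g(n)) is true.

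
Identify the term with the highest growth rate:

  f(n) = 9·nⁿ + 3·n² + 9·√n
9·nⁿ

Looking at each term:
  - 9·nⁿ is O(nⁿ)
  - 3·n² is O(n²)
  - 9·√n is O(√n)

The term 9·nⁿ (O(nⁿ)) grows fastest and dominates all others.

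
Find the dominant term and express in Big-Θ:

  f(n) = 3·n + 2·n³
Θ(n³)

Order the terms by growth rate: 3·n ≺ 2·n³.
The fastest-growing term 2·n³ dominates as n → ∞; dropping its constant factor gives Θ(n³).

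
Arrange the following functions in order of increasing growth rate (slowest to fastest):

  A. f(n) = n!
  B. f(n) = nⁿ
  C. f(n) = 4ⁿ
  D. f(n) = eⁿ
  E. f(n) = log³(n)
E < D < C < A < B

Comparing growth rates:
E = log³(n) is O(log³ n)
D = eⁿ is O(eⁿ)
C = 4ⁿ is O(4ⁿ)
A = n! is O(n!)
B = nⁿ is O(nⁿ)

Therefore, the order from slowest to fastest is: E < D < C < A < B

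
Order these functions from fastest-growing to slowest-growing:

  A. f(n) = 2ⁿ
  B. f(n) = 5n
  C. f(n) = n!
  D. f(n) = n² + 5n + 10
C > A > D > B

Comparing growth rates:
C = n! is O(n!)
A = 2ⁿ is O(2ⁿ)
D = n² + 5n + 10 is O(n²)
B = 5n is O(n)

Therefore, the order from fastest to slowest is: C > A > D > B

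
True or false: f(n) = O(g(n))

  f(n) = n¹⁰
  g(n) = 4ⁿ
True

f(n) = n¹⁰ is O(n¹⁰), and g(n) = 4ⁿ is O(4ⁿ).
Since O(n¹⁰) ⊆ O(4ⁿ) (f grows no faster than g), f(n) = O(g(n)) is true.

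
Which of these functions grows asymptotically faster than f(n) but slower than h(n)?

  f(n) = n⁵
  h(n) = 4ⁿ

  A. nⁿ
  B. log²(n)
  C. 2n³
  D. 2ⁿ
D

We need g(n) with n⁵ = o(g(n)) and g(n) = o(4ⁿ), i.e. O(n⁵) ≺ g ≺ O(4ⁿ).
Check each option:
  A. nⁿ — O(nⁿ) does not grow strictly slower than h(n)
  B. log²(n) — O(log² n) does not grow strictly faster than f(n)
  C. 2n³ — O(n³) does not grow strictly faster than f(n)
  D. 2ⁿ — O(2ⁿ) is strictly between O(n⁵) and O(4ⁿ) ✓

Only option D (2ⁿ) lies strictly between.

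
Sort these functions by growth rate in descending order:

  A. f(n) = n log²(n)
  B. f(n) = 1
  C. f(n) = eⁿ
C > A > B

Comparing growth rates:
C = eⁿ is O(eⁿ)
A = n log²(n) is O(n log² n)
B = 1 is O(1)

Therefore, the order from fastest to slowest is: C > A > B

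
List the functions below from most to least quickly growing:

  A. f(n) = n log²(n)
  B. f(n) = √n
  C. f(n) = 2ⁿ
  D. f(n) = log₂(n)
C > A > B > D

Comparing growth rates:
C = 2ⁿ is O(2ⁿ)
A = n log²(n) is O(n log² n)
B = √n is O(√n)
D = log₂(n) is O(log n)

Therefore, the order from fastest to slowest is: C > A > B > D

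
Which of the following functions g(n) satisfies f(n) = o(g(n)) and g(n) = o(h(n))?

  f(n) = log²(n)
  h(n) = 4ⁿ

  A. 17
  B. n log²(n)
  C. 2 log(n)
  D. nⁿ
B

We need g(n) with log²(n) = o(g(n)) and g(n) = o(4ⁿ), i.e. O(log² n) ≺ g ≺ O(4ⁿ).
Check each option:
  A. 17 — O(1) does not grow strictly faster than f(n)
  B. n log²(n) — O(n log² n) is strictly between O(log² n) and O(4ⁿ) ✓
  C. 2 log(n) — O(log n) does not grow strictly faster than f(n)
  D. nⁿ — O(nⁿ) does not grow strictly slower than h(n)

Only option B (n log²(n)) lies strictly between.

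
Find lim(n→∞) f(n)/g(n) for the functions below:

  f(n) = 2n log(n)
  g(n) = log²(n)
∞

Since 2n log(n) (O(n log n)) grows faster than log²(n) (O(log² n)),
the ratio f(n)/g(n) → ∞ as n → ∞.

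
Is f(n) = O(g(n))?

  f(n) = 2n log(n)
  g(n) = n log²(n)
True

f(n) = 2n log(n) is O(n log n), and g(n) = n log²(n) is O(n log² n).
Since O(n log n) ⊆ O(n log² n) (f grows no faster than g), f(n) = O(g(n)) is true.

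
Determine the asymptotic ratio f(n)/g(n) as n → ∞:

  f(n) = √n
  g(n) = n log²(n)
0

Since √n (O(√n)) grows slower than n log²(n) (O(n log² n)),
the ratio f(n)/g(n) → 0 as n → ∞.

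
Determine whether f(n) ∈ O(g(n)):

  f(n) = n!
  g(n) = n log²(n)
False

f(n) = n! is O(n!), and g(n) = n log²(n) is O(n log² n).
Since O(n!) grows faster than O(n log² n), f(n) = O(g(n)) is false.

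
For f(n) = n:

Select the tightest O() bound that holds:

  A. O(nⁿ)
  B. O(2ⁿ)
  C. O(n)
C

f(n) = n is O(n).
All listed options are valid Big-O bounds (upper bounds),
but O(n) is the tightest (smallest valid bound).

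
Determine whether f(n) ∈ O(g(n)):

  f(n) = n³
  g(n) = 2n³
True

f(n) = n³ and g(n) = 2n³ are both O(n³).
Big-O permits equal growth rates (f ≤ c·g for some c), so f(n) = O(g(n)) is true.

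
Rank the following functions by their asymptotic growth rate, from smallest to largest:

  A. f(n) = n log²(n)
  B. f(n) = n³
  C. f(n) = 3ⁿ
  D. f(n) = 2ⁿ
A < B < D < C

Comparing growth rates:
A = n log²(n) is O(n log² n)
B = n³ is O(n³)
D = 2ⁿ is O(2ⁿ)
C = 3ⁿ is O(3ⁿ)

Therefore, the order from slowest to fastest is: A < B < D < C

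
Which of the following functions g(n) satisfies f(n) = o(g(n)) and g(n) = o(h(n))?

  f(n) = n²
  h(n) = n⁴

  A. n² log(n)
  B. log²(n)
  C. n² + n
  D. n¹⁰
A

We need g(n) with n² = o(g(n)) and g(n) = o(n⁴), i.e. O(n²) ≺ g ≺ O(n⁴).
Check each option:
  A. n² log(n) — O(n² log n) is strictly between O(n²) and O(n⁴) ✓
  B. log²(n) — O(log² n) does not grow strictly faster than f(n)
  C. n² + n — O(n²) does not grow strictly faster than f(n)
  D. n¹⁰ — O(n¹⁰) does not grow strictly slower than h(n)

Only option A (n² log(n)) lies strictly between.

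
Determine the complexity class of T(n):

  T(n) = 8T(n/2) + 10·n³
Θ(n³ log n)

Master Theorem: a = 8, b = 2, f(n) = 10·n³.
Compute the critical exponent d = log₂(8) = 3.
Compare f(n) = Θ(n³) against n^d:
  k = 3 = d, so f(n) = Θ(n^d) — Case 2.
  Work is balanced across levels: T(n) = Θ(n^d log n) = Θ(n³ log n).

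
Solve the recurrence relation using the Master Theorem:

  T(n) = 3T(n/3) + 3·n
Θ(n log n)

Master Theorem: a = 3, b = 3, f(n) = 3·n.
Compute the critical exponent d = log₃(3) = 1.
Compare f(n) = Θ(n) against n^d:
  k = 1 = d, so f(n) = Θ(n^d) — Case 2.
  Work is balanced across levels: T(n) = Θ(n^d log n) = Θ(n log n).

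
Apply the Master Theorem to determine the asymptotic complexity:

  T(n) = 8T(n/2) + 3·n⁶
Θ(n⁶)

Master Theorem: a = 8, b = 2, f(n) = 3·n⁶.
Compute the critical exponent d = log₂(8) = 3.
Compare f(n) = Θ(n⁶) against n^d:
  k = 6 > d = 3, so f(n) = Ω(n^(d+ε)) — Case 3.
  Regularity: a·(n/b)^6/n^6 = a/b^6 = 8/64 < 1 ✓.
  The top-level work dominates: T(n) = Θ(f(n)) = Θ(n⁶).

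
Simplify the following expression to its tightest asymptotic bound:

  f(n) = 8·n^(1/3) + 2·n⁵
Θ(n⁵)

Order the terms by growth rate: 8·n^(1/3) ≺ 2·n⁵.
The fastest-growing term 2·n⁵ dominates as n → ∞; dropping its constant factor gives Θ(n⁵).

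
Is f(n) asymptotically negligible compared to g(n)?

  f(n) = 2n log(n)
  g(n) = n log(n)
False

f(n) = 2n log(n) is O(n log n), and g(n) = n log(n) is O(n log n).
Since they have the same growth rate, f(n) = o(g(n)) is false.
(f = o(g) requires f to grow strictly slower, not equal.)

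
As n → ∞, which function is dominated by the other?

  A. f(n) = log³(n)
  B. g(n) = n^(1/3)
A

f(n) = log³(n) is O(log³ n), while g(n) = n^(1/3) is O(n^(1/3)).
Since O(log³ n) grows slower than O(n^(1/3)), f(n) is dominated.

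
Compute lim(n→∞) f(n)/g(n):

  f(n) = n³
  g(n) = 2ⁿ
0

Since n³ (O(n³)) grows slower than 2ⁿ (O(2ⁿ)),
the ratio f(n)/g(n) → 0 as n → ∞.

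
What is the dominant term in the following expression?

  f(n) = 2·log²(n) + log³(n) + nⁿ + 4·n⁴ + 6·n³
nⁿ

Looking at each term:
  - 2·log²(n) is O(log² n)
  - log³(n) is O(log³ n)
  - nⁿ is O(nⁿ)
  - 4·n⁴ is O(n⁴)
  - 6·n³ is O(n³)

The term nⁿ (O(nⁿ)) grows fastest and dominates all others.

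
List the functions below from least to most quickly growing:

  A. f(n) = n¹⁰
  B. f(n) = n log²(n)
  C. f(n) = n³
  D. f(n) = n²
B < D < C < A

Comparing growth rates:
B = n log²(n) is O(n log² n)
D = n² is O(n²)
C = n³ is O(n³)
A = n¹⁰ is O(n¹⁰)

Therefore, the order from slowest to fastest is: B < D < C < A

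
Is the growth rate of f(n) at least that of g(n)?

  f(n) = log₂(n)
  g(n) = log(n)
True

f(n) = log₂(n) and g(n) = log(n) are both O(log n).
Big-Ω permits equal growth rates (f ≥ c·g for some c > 0), so f(n) = Ω(g(n)) is true.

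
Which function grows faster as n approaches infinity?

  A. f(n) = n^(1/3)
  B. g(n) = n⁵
B

f(n) = n^(1/3) is O(n^(1/3)), while g(n) = n⁵ is O(n⁵).
Since O(n⁵) grows faster than O(n^(1/3)), g(n) dominates.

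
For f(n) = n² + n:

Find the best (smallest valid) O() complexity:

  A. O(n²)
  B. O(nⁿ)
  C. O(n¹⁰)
A

f(n) = n² + n is O(n²).
All listed options are valid Big-O bounds (upper bounds),
but O(n²) is the tightest (smallest valid bound).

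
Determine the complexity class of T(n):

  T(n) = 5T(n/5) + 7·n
Θ(n log n)

Master Theorem: a = 5, b = 5, f(n) = 7·n.
Compute the critical exponent d = log₅(5) = 1.
Compare f(n) = Θ(n) against n^d:
  k = 1 = d, so f(n) = Θ(n^d) — Case 2.
  Work is balanced across levels: T(n) = Θ(n^d log n) = Θ(n log n).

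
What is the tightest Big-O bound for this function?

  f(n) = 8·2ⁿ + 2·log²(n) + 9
O(2ⁿ)

The dominant term in 8·2ⁿ + 2·log²(n) + 9 is 8·2ⁿ, which is Θ(2ⁿ).
Lower-order terms (2·log²(n), 9) are asymptotically negligible.
Constants are absorbed, so the tightest bound is O(2ⁿ).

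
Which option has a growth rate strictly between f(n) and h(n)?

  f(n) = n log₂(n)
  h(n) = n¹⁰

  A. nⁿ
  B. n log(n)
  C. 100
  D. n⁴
D

We need g(n) with n log₂(n) = o(g(n)) and g(n) = o(n¹⁰), i.e. O(n log n) ≺ g ≺ O(n¹⁰).
Check each option:
  A. nⁿ — O(nⁿ) does not grow strictly slower than h(n)
  B. n log(n) — O(n log n) does not grow strictly faster than f(n)
  C. 100 — O(1) does not grow strictly faster than f(n)
  D. n⁴ — O(n⁴) is strictly between O(n log n) and O(n¹⁰) ✓

Only option D (n⁴) lies strictly between.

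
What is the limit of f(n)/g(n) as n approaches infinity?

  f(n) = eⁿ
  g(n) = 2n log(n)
∞

Since eⁿ (O(eⁿ)) grows faster than 2n log(n) (O(n log n)),
the ratio f(n)/g(n) → ∞ as n → ∞.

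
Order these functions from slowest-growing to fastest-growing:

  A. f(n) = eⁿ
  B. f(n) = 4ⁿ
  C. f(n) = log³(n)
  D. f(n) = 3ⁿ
C < A < D < B

Comparing growth rates:
C = log³(n) is O(log³ n)
A = eⁿ is O(eⁿ)
D = 3ⁿ is O(3ⁿ)
B = 4ⁿ is O(4ⁿ)

Therefore, the order from slowest to fastest is: C < A < D < B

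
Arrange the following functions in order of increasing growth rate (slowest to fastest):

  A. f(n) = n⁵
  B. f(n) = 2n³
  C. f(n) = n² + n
C < B < A

Comparing growth rates:
C = n² + n is O(n²)
B = 2n³ is O(n³)
A = n⁵ is O(n⁵)

Therefore, the order from slowest to fastest is: C < B < A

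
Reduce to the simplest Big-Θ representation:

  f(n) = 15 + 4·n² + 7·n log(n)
Θ(n²)

Order the terms by growth rate: 15 ≺ 7·n log(n) ≺ 4·n².
The fastest-growing term 4·n² dominates as n → ∞; dropping its constant factor gives Θ(n²).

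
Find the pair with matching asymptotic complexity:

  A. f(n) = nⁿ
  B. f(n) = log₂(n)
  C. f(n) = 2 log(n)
B and C

Examining each function:
  A. nⁿ is O(nⁿ)
  B. log₂(n) is O(log n)
  C. 2 log(n) is O(log n)

Functions B and C both have the same complexity class.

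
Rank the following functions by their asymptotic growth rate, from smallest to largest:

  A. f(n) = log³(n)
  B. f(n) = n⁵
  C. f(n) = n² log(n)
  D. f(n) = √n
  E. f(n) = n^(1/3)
A < E < D < C < B

Comparing growth rates:
A = log³(n) is O(log³ n)
E = n^(1/3) is O(n^(1/3))
D = √n is O(√n)
C = n² log(n) is O(n² log n)
B = n⁵ is O(n⁵)

Therefore, the order from slowest to fastest is: A < E < D < C < B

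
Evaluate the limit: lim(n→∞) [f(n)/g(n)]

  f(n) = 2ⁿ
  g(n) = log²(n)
∞

Since 2ⁿ (O(2ⁿ)) grows faster than log²(n) (O(log² n)),
the ratio f(n)/g(n) → ∞ as n → ∞.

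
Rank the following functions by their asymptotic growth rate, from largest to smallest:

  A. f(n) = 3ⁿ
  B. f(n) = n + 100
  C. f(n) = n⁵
A > C > B

Comparing growth rates:
A = 3ⁿ is O(3ⁿ)
C = n⁵ is O(n⁵)
B = n + 100 is O(n)

Therefore, the order from fastest to slowest is: A > C > B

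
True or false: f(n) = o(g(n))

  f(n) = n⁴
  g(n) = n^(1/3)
False

f(n) = n⁴ is O(n⁴), and g(n) = n^(1/3) is O(n^(1/3)).
Since O(n⁴) grows faster than or equal to O(n^(1/3)), f(n) = o(g(n)) is false.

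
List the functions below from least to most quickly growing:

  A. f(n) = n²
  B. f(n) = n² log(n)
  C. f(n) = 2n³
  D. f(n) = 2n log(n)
D < A < B < C

Comparing growth rates:
D = 2n log(n) is O(n log n)
A = n² is O(n²)
B = n² log(n) is O(n² log n)
C = 2n³ is O(n³)

Therefore, the order from slowest to fastest is: D < A < B < C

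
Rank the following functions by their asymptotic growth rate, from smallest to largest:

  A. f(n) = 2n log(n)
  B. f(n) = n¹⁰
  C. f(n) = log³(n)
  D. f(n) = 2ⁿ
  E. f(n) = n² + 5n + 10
C < A < E < B < D

Comparing growth rates:
C = log³(n) is O(log³ n)
A = 2n log(n) is O(n log n)
E = n² + 5n + 10 is O(n²)
B = n¹⁰ is O(n¹⁰)
D = 2ⁿ is O(2ⁿ)

Therefore, the order from slowest to fastest is: C < A < E < B < D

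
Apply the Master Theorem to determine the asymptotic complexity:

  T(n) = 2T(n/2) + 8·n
Θ(n log n)

Master Theorem: a = 2, b = 2, f(n) = 8·n.
Compute the critical exponent d = log₂(2) = 1.
Compare f(n) = Θ(n) against n^d:
  k = 1 = d, so f(n) = Θ(n^d) — Case 2.
  Work is balanced across levels: T(n) = Θ(n^d log n) = Θ(n log n).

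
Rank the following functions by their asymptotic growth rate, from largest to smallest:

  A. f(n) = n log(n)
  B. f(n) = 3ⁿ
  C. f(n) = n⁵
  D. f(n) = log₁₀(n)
B > C > A > D

Comparing growth rates:
B = 3ⁿ is O(3ⁿ)
C = n⁵ is O(n⁵)
A = n log(n) is O(n log n)
D = log₁₀(n) is O(log n)

Therefore, the order from fastest to slowest is: B > C > A > D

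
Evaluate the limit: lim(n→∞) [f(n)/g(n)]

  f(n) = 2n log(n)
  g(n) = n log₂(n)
log(4)

Since 2n log(n) and n log₂(n) have the same growth rate (O(n log n)),
the ratio converges to a constant: log(4).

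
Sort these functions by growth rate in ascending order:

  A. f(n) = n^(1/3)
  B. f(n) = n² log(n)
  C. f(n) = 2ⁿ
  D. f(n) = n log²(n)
A < D < B < C

Comparing growth rates:
A = n^(1/3) is O(n^(1/3))
D = n log²(n) is O(n log² n)
B = n² log(n) is O(n² log n)
C = 2ⁿ is O(2ⁿ)

Therefore, the order from slowest to fastest is: A < D < B < C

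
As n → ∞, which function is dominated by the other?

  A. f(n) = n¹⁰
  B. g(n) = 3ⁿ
A

f(n) = n¹⁰ is O(n¹⁰), while g(n) = 3ⁿ is O(3ⁿ).
Since O(n¹⁰) grows slower than O(3ⁿ), f(n) is dominated.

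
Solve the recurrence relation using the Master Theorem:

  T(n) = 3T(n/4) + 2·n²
Θ(n²)

Master Theorem: a = 3, b = 4, f(n) = 2·n².
Compute the critical exponent d = log₄(3) = 0.792.
Compare f(n) = Θ(n²) against n^d:
  k = 2 > d = 0.792, so f(n) = Ω(n^(d+ε)) — Case 3.
  Regularity: a·(n/b)^2/n^2 = a/b^2 = 3/16 < 1 ✓.
  The top-level work dominates: T(n) = Θ(f(n)) = Θ(n²).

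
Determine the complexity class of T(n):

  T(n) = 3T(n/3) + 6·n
Θ(n log n)

Master Theorem: a = 3, b = 3, f(n) = 6·n.
Compute the critical exponent d = log₃(3) = 1.
Compare f(n) = Θ(n) against n^d:
  k = 1 = d, so f(n) = Θ(n^d) — Case 2.
  Work is balanced across levels: T(n) = Θ(n^d log n) = Θ(n log n).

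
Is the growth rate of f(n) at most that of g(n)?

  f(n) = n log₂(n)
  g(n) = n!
True

f(n) = n log₂(n) is O(n log n), and g(n) = n! is O(n!).
Since O(n log n) ⊆ O(n!) (f grows no faster than g), f(n) = O(g(n)) is true.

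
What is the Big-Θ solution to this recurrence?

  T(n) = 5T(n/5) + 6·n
Θ(n log n)

Master Theorem: a = 5, b = 5, f(n) = 6·n.
Compute the critical exponent d = log₅(5) = 1.
Compare f(n) = Θ(n) against n^d:
  k = 1 = d, so f(n) = Θ(n^d) — Case 2.
  Work is balanced across levels: T(n) = Θ(n^d log n) = Θ(n log n).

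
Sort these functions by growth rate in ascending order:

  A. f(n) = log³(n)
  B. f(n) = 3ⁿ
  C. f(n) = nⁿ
A < B < C

Comparing growth rates:
A = log³(n) is O(log³ n)
B = 3ⁿ is O(3ⁿ)
C = nⁿ is O(nⁿ)

Therefore, the order from slowest to fastest is: A < B < C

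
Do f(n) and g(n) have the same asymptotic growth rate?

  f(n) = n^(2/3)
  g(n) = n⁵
False

f(n) = n^(2/3) is O(n^(2/3)), and g(n) = n⁵ is O(n⁵).
Since they have different growth rates, f(n) = Θ(g(n)) is false.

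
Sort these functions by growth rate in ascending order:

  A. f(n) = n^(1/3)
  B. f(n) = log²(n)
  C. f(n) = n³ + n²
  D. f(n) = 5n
B < A < D < C

Comparing growth rates:
B = log²(n) is O(log² n)
A = n^(1/3) is O(n^(1/3))
D = 5n is O(n)
C = n³ + n² is O(n³)

Therefore, the order from slowest to fastest is: B < A < D < C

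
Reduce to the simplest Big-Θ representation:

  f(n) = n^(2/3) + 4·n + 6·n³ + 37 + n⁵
Θ(n⁵)

Order the terms by growth rate: 37 ≺ n^(2/3) ≺ 4·n ≺ 6·n³ ≺ n⁵.
The fastest-growing term n⁵ dominates as n → ∞; dropping its constant factor gives Θ(n⁵).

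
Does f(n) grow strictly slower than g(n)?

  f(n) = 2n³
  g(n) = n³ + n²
False

f(n) = 2n³ is O(n³), and g(n) = n³ + n² is O(n³).
Since they have the same growth rate, f(n) = o(g(n)) is false.
(f = o(g) requires f to grow strictly slower, not equal.)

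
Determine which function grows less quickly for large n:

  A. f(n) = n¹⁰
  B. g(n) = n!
A

f(n) = n¹⁰ is O(n¹⁰), while g(n) = n! is O(n!).
Since O(n¹⁰) grows slower than O(n!), f(n) is dominated.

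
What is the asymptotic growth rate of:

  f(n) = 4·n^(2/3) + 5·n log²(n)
Θ(n log² n)

Order the terms by growth rate: 4·n^(2/3) ≺ 5·n log²(n).
The fastest-growing term 5·n log²(n) dominates as n → ∞; dropping its constant factor gives Θ(n log² n).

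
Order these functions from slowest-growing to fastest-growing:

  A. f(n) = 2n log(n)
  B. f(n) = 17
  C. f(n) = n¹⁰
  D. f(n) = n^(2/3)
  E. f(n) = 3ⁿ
B < D < A < C < E

Comparing growth rates:
B = 17 is O(1)
D = n^(2/3) is O(n^(2/3))
A = 2n log(n) is O(n log n)
C = n¹⁰ is O(n¹⁰)
E = 3ⁿ is O(3ⁿ)

Therefore, the order from slowest to fastest is: B < D < A < C < E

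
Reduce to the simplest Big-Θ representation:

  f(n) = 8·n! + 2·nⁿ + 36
Θ(nⁿ)

Order the terms by growth rate: 36 ≺ 8·n! ≺ 2·nⁿ.
The fastest-growing term 2·nⁿ dominates as n → ∞; dropping its constant factor gives Θ(nⁿ).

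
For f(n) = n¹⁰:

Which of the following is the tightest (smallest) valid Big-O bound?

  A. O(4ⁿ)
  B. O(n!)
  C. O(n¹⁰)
C

f(n) = n¹⁰ is O(n¹⁰).
All listed options are valid Big-O bounds (upper bounds),
but O(n¹⁰) is the tightest (smallest valid bound).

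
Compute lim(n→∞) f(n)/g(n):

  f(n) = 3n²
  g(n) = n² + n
3

Since 3n² and n² + n have the same growth rate (O(n²)),
the ratio converges to a constant: 3.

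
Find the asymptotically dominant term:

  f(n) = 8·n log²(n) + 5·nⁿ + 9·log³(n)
5·nⁿ

Looking at each term:
  - 8·n log²(n) is O(n log² n)
  - 5·nⁿ is O(nⁿ)
  - 9·log³(n) is O(log³ n)

The term 5·nⁿ (O(nⁿ)) grows fastest and dominates all others.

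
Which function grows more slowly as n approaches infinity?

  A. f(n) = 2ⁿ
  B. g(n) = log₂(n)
B

f(n) = 2ⁿ is O(2ⁿ), while g(n) = log₂(n) is O(log n).
Since O(log n) grows slower than O(2ⁿ), g(n) is dominated.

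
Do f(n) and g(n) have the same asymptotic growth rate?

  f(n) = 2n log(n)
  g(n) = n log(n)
True

f(n) = 2n log(n) and g(n) = n log(n) are both O(n log n).
Since they have the same asymptotic growth rate, f(n) = Θ(g(n)) is true.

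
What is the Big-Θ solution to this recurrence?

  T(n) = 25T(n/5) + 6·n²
Θ(n² log n)

Master Theorem: a = 25, b = 5, f(n) = 6·n².
Compute the critical exponent d = log₅(25) = 2.
Compare f(n) = Θ(n²) against n^d:
  k = 2 = d, so f(n) = Θ(n^d) — Case 2.
  Work is balanced across levels: T(n) = Θ(n^d log n) = Θ(n² log n).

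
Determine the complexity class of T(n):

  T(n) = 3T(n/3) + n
Θ(n log n)

Master Theorem: a = 3, b = 3, f(n) = n.
Compute the critical exponent d = log₃(3) = 1.
Compare f(n) = Θ(n) against n^d:
  k = 1 = d, so f(n) = Θ(n^d) — Case 2.
  Work is balanced across levels: T(n) = Θ(n^d log n) = Θ(n log n).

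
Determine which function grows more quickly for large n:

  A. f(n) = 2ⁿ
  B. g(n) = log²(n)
A

f(n) = 2ⁿ is O(2ⁿ), while g(n) = log²(n) is O(log² n).
Since O(2ⁿ) grows faster than O(log² n), f(n) dominates.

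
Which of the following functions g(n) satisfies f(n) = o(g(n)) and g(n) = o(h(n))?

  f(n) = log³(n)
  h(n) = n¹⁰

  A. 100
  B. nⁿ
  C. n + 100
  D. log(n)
C

We need g(n) with log³(n) = o(g(n)) and g(n) = o(n¹⁰), i.e. O(log³ n) ≺ g ≺ O(n¹⁰).
Check each option:
  A. 100 — O(1) does not grow strictly faster than f(n)
  B. nⁿ — O(nⁿ) does not grow strictly slower than h(n)
  C. n + 100 — O(n) is strictly between O(log³ n) and O(n¹⁰) ✓
  D. log(n) — O(log n) does not grow strictly faster than f(n)

Only option C (n + 100) lies strictly between.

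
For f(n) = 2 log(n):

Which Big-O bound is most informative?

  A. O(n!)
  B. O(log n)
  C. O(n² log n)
B

f(n) = 2 log(n) is O(log n).
All listed options are valid Big-O bounds (upper bounds),
but O(log n) is the tightest (smallest valid bound).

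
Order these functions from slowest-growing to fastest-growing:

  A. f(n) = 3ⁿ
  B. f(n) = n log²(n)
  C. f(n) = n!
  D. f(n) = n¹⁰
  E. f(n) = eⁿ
B < D < E < A < C

Comparing growth rates:
B = n log²(n) is O(n log² n)
D = n¹⁰ is O(n¹⁰)
E = eⁿ is O(eⁿ)
A = 3ⁿ is O(3ⁿ)
C = n! is O(n!)

Therefore, the order from slowest to fastest is: B < D < E < A < C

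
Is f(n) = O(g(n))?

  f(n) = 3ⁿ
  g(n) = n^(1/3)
False

f(n) = 3ⁿ is O(3ⁿ), and g(n) = n^(1/3) is O(n^(1/3)).
Since O(3ⁿ) grows faster than O(n^(1/3)), f(n) = O(g(n)) is false.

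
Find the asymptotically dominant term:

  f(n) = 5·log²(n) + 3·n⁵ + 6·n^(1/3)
3·n⁵

Looking at each term:
  - 5·log²(n) is O(log² n)
  - 3·n⁵ is O(n⁵)
  - 6·n^(1/3) is O(n^(1/3))

The term 3·n⁵ (O(n⁵)) grows fastest and dominates all others.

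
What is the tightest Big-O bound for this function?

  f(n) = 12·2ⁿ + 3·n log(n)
O(2ⁿ)

The dominant term in 12·2ⁿ + 3·n log(n) is 12·2ⁿ, which is Θ(2ⁿ).
Lower-order terms (3·n log(n)) are asymptotically negligible.
Constants are absorbed, so the tightest bound is O(2ⁿ).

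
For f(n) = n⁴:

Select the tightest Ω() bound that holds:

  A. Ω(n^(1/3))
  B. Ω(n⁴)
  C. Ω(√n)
B

f(n) = n⁴ is Ω(n⁴).
All listed options are valid Big-Ω bounds (lower bounds),
but Ω(n⁴) is the tightest (largest valid bound).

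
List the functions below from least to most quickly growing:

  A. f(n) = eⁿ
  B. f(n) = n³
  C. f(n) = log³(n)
C < B < A

Comparing growth rates:
C = log³(n) is O(log³ n)
B = n³ is O(n³)
A = eⁿ is O(eⁿ)

Therefore, the order from slowest to fastest is: C < B < A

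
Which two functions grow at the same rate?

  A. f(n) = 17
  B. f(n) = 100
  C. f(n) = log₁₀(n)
A and B

Examining each function:
  A. 17 is O(1)
  B. 100 is O(1)
  C. log₁₀(n) is O(log n)

Functions A and B both have the same complexity class.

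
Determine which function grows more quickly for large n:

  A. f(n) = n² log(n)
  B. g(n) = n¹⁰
B

f(n) = n² log(n) is O(n² log n), while g(n) = n¹⁰ is O(n¹⁰).
Since O(n¹⁰) grows faster than O(n² log n), g(n) dominates.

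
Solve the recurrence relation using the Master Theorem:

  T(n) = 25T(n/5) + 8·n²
Θ(n² log n)

Master Theorem: a = 25, b = 5, f(n) = 8·n².
Compute the critical exponent d = log₅(25) = 2.
Compare f(n) = Θ(n²) against n^d:
  k = 2 = d, so f(n) = Θ(n^d) — Case 2.
  Work is balanced across levels: T(n) = Θ(n^d log n) = Θ(n² log n).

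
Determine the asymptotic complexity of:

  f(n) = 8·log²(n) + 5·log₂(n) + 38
O(log² n)

The dominant term in 8·log²(n) + 5·log₂(n) + 38 is 8·log²(n), which is Θ(log² n).
Lower-order terms (5·log₂(n), 38) are asymptotically negligible.
Constants are absorbed, so the tightest bound is O(log² n).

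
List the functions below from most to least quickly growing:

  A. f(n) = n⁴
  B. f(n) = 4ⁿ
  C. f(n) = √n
B > A > C

Comparing growth rates:
B = 4ⁿ is O(4ⁿ)
A = n⁴ is O(n⁴)
C = √n is O(√n)

Therefore, the order from fastest to slowest is: B > A > C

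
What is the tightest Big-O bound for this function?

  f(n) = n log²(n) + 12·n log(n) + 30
O(n log² n)

The dominant term in n log²(n) + 12·n log(n) + 30 is n log²(n), which is Θ(n log² n).
Lower-order terms (12·n log(n), 30) are asymptotically negligible.
Constants are absorbed, so the tightest bound is O(n log² n).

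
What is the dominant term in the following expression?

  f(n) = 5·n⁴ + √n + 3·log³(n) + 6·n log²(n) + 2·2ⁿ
2·2ⁿ

Looking at each term:
  - 5·n⁴ is O(n⁴)
  - √n is O(√n)
  - 3·log³(n) is O(log³ n)
  - 6·n log²(n) is O(n log² n)
  - 2·2ⁿ is O(2ⁿ)

The term 2·2ⁿ (O(2ⁿ)) grows fastest and dominates all others.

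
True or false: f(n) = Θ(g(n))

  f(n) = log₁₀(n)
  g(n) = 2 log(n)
True

f(n) = log₁₀(n) and g(n) = 2 log(n) are both O(log n).
Since they have the same asymptotic growth rate, f(n) = Θ(g(n)) is true.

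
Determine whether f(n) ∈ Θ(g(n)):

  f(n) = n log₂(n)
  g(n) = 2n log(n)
True

f(n) = n log₂(n) and g(n) = 2n log(n) are both O(n log n).
Since they have the same asymptotic growth rate, f(n) = Θ(g(n)) is true.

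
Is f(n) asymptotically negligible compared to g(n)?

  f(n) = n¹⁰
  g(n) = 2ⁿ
True

f(n) = n¹⁰ is O(n¹⁰), and g(n) = 2ⁿ is O(2ⁿ).
Since O(n¹⁰) grows strictly slower than O(2ⁿ), f(n) = o(g(n)) is true.
This means lim(n→∞) f(n)/g(n) = 0.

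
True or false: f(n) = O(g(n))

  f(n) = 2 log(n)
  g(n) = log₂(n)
True

f(n) = 2 log(n) and g(n) = log₂(n) are both O(log n).
Big-O permits equal growth rates (f ≤ c·g for some c), so f(n) = O(g(n)) is true.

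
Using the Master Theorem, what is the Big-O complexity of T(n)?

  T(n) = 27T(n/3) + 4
Θ(n³)

Master Theorem: a = 27, b = 3, f(n) = 4.
Compute the critical exponent d = log₃(27) = 3.
Compare f(n) = Θ(1) against n^d:
  k = 0 < d = 3, so f(n) = O(n^(d-ε)) — Case 1.
  The recursion cost dominates: T(n) = Θ(n^d) = Θ(n³).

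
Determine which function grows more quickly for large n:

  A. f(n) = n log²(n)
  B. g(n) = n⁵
B

f(n) = n log²(n) is O(n log² n), while g(n) = n⁵ is O(n⁵).
Since O(n⁵) grows faster than O(n log² n), g(n) dominates.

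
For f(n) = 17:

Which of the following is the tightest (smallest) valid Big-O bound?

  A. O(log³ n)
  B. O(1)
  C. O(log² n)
B

f(n) = 17 is O(1).
All listed options are valid Big-O bounds (upper bounds),
but O(1) is the tightest (smallest valid bound).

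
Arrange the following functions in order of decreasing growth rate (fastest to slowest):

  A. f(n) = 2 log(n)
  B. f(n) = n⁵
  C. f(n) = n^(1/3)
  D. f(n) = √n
B > D > C > A

Comparing growth rates:
B = n⁵ is O(n⁵)
D = √n is O(√n)
C = n^(1/3) is O(n^(1/3))
A = 2 log(n) is O(log n)

Therefore, the order from fastest to slowest is: B > D > C > A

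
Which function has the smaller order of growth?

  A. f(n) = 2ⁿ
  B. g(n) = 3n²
B

f(n) = 2ⁿ is O(2ⁿ), while g(n) = 3n² is O(n²).
Since O(n²) grows slower than O(2ⁿ), g(n) is dominated.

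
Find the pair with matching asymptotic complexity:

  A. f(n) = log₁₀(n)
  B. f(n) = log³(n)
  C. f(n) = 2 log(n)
A and C

Examining each function:
  A. log₁₀(n) is O(log n)
  B. log³(n) is O(log³ n)
  C. 2 log(n) is O(log n)

Functions A and C both have the same complexity class.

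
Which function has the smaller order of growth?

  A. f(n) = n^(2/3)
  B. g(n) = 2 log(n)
B

f(n) = n^(2/3) is O(n^(2/3)), while g(n) = 2 log(n) is O(log n).
Since O(log n) grows slower than O(n^(2/3)), g(n) is dominated.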